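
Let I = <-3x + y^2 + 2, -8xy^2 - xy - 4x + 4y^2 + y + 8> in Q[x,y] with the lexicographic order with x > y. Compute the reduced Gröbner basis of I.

G = {x - 1/3y^2 - 2/3, y^4 + 1/8y^3 + y^2 - 1/8y - 2}

f_1 = -3x + y^2 + 2, LT = x.
f_2 = -8xy^2 - xy - 4x + 4y^2 + y + 8, LT = xy^2.

S(f_1,f_2): lcm = xy^2. S = -1/8xy - 1/2x - 1/3y^4 - 1/6y^2 + 1/8y + 1.
  reduce S modulo (f_1, f_2):
  remainder -1/3y^4 - 1/24y^3 - 1/3y^2 + 1/24y + 2/3 ≠ 0; add g_3 = -1/3y^4 - 1/24y^3 - 1/3y^2 + 1/24y + 2/3 to the basis.

The other S-polynomials (S(f_1,g_3), S(f_2,g_3)) all reduce to 0 modulo the current basis, so we have a Gröbner basis.
Inter-reduce: drop elements whose leading term is divisible by another's, tail-reduce, and make monic.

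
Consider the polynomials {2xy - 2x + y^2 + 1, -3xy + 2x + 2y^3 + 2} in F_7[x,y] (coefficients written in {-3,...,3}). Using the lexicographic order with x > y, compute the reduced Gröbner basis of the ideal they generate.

Buchberger's algorithm terminates because the ascending chain of leading-term ideals stabilizes.

f_1 = 2xy - 2x + y^2 + 1, LT = xy.
f_2 = -3xy + 2x + 2y^3 + 2, LT = xy.

S(f_1,f_2): lcm = xy. S = 2x + 3y^3 - 3y^2.
  reduce S modulo (f_1, f_2):
  remainder 2x + 3y^3 - 3y^2 ≠ 0; add g_3 = 2x + 3y^3 - 3y^2 to the basis.

S(f_1,g_3): lcm = xy. S = -x + 2y^4 - 2y^3 - 3y^2 - 3.
  reduce S modulo (f_1, f_2, g_3):
  remainder 2y^4 + 3y^3 - y^2 - 3 ≠ 0; add g_4 = 2y^4 + 3y^3 - y^2 - 3 to the basis.

The other S-polynomials (S(f_2,g_3), S(f_1,g_4), S(f_2,g_4), S(g_3,g_4)) all reduce to 0 modulo the current basis, so we have a Gröbner basis.
Inter-reduce: drop elements whose leading term is divisible by another's, tail-reduce, and make monic.

G = {x - 2y^3 + 2y^2, y^4 - 2y^3 + 3y^2 + 2}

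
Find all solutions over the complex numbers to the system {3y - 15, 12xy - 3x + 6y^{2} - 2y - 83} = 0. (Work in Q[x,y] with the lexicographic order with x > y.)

{(-1, 5)}

Compute a lex Gröbner basis by Buchberger's algorithm.
f_1 = 3y - 15, LT = y.
f_2 = 12xy - 3x + 6y^{2} - 2y - 83, LT = xy.

S(f_1,f_2): lcm = xy. S = -\tfrac{19}{4}x - \tfrac{1}{2}y^{2} + \tfrac{1}{6}y + \tfrac{83}{12}.
  reduce S modulo (f_1, f_2):
  remainder -\tfrac{19}{4}x - \tfrac{19}{4} ≠ 0; add h_3 = -\tfrac{19}{4}x - \tfrac{19}{4} to the basis.

The other S-polynomials (S(f_1,h_3), S(f_2,h_3)) all reduce to 0 modulo the current basis, so we have a Gröbner basis.
Inter-reduce: drop elements whose leading term is divisible by another's, tail-reduce, and make monic.
Reduced Gröbner basis: {x + 1, y - 5}.

Elimination: the polynomial y - 5 lies in the elimination ideal for y, so y ∈ {5}. For each such y, the remaining basis elements (now univariate) give the rest of the solution.
  y = 5: the earlier basis element becomes x + 1 = 0, giving x = -1 — point (-1, 5).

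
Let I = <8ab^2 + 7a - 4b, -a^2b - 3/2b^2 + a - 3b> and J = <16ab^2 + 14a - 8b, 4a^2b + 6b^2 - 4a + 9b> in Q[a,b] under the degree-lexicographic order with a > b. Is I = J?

No, the ideals differ.

Two ideals are equal iff their reduced Gröbner bases coincide (the reduced basis is unique for a fixed ordering).
Buchberger on the first generating set:
f_1 = 8ab^2 + 7a - 4b, LT = ab^2.
f_2 = -a^2b - 3/2b^2 + a - 3b, LT = a^2b.

S(f_1,f_2): lcm = a^2b^2. S = -3/2b^3 + 7/8a^2 + 1/2ab - 3b^2.
  leading term b^3: no divisor's leading term divides it; move -3/2b^3 to the remainder.
  leading term a^2: no divisor's leading term divides it; move 7/8a^2 to the remainder.
  leading term ab: no divisor's leading term divides it; move 1/2ab to the remainder.
  leading term b^2: no divisor's leading term divides it; move -3b^2 to the remainder.
  remainder -3/2b^3 + 7/8a^2 + 1/2ab - 3b^2 ≠ 0; add g_3 = -3/2b^3 + 7/8a^2 + 1/2ab - 3b^2 to the basis.

S(f_1,g_3): lcm = ab^3. S = 7/12a^3 + 1/3a^2b - 2ab^2 + 7/8ab - 1/2b^2.
  leading term a^3: no divisor's leading term divides it; move 7/12a^3 to the remainder.
  leading term a^2b: subtract (-1/3)·f_2 from 1/3a^2b - 2ab^2 + 7/8ab - 1/2b^2 → -2ab^2 + 7/8ab - b^2 + 1/3a - b
  leading term ab^2: subtract (-1/4)·f_1 from -2ab^2 + 7/8ab - b^2 + 1/3a - b → 7/8ab - b^2 + 25/12a - 2b
  leading term ab: no divisor's leading term divides it; move 7/8ab to the remainder.
  leading term b^2: no divisor's leading term divides it; move -b^2 to the remainder.
  leading term a: no divisor's leading term divides it; move 25/12a to the remainder.
  leading term b: no divisor's leading term divides it; move -2b to the remainder.
  remainder 7/12a^3 + 7/8ab - b^2 + 25/12a - 2b ≠ 0; add g_4 = 7/12a^3 + 7/8ab - b^2 + 25/12a - 2b to the basis.

The other S-polynomials (S(f_2,g_3), S(f_1,g_4), S(f_2,g_4), S(g_3,g_4)) all reduce to 0 modulo the current basis, so we have a Gröbner basis.
Inter-reduce: drop elements whose leading term is divisible by another's, tail-reduce, and make monic.
Reduced Gröbner basis: {a^3 + 3/2ab - 12/7b^2 + 25/7a - 24/7b, a^2b + 3/2b^2 - a + 3b, ab^2 + 7/8a - 1/2b, b^3 - 7/12a^2 - 1/3ab + 2b^2}.

Buchberger on the second generating set:
h_1 = 16ab^2 + 14a - 8b, LT = ab^2.
h_2 = 4a^2b + 6b^2 - 4a + 9b, LT = a^2b.

S(h_1,h_2): lcm = a^2b^2. S = -3/2b^3 + 7/8a^2 + 1/2ab - 9/4b^2.
  leading term b^3: no divisor's leading term divides it; move -3/2b^3 to the remainder.
  leading term a^2: no divisor's leading term divides it; move 7/8a^2 to the remainder.
  leading term ab: no divisor's leading term divides it; move 1/2ab to the remainder.
  leading term b^2: no divisor's leading term divides it; move -9/4b^2 to the remainder.
  remainder -3/2b^3 + 7/8a^2 + 1/2ab - 9/4b^2 ≠ 0; add k_3 = -3/2b^3 + 7/8a^2 + 1/2ab - 9/4b^2 to the basis.

S(h_1,k_3): lcm = ab^3. S = 7/12a^3 + 1/3a^2b - 3/2ab^2 + 7/8ab - 1/2b^2.
  leading term a^3: no divisor's leading term divides it; move 7/12a^3 to the remainder.
  leading term a^2b: subtract (1/12)·h_2 from 1/3a^2b - 3/2ab^2 + 7/8ab - 1/2b^2 → -3/2ab^2 + 7/8ab - b^2 + 1/3a - 3/4b
  leading term ab^2: subtract (-3/32)·h_1 from -3/2ab^2 + 7/8ab - b^2 + 1/3a - 3/4b → 7/8ab - b^2 + 79/48a - 3/2b
  leading term ab: no divisor's leading term divides it; move 7/8ab to the remainder.
  leading term b^2: no divisor's leading term divides it; move -b^2 to the remainder.
  leading term a: no divisor's leading term divides it; move 79/48a to the remainder.
  leading term b: no divisor's leading term divides it; move -3/2b to the remainder.
  remainder 7/12a^3 + 7/8ab - b^2 + 79/48a - 3/2b ≠ 0; add k_4 = 7/12a^3 + 7/8ab - b^2 + 79/48a - 3/2b to the basis.

The other S-polynomials (S(h_2,k_3), S(h_1,k_4), S(h_2,k_4), S(k_3,k_4)) all reduce to 0 modulo the current basis, so we have a Gröbner basis.
Inter-reduce: drop elements whose leading term is divisible by another's, tail-reduce, and make monic.
Reduced Gröbner basis: {a^3 + 3/2ab - 12/7b^2 + 79/28a - 18/7b, a^2b + 3/2b^2 - a + 9/4b, ab^2 + 7/8a - 1/2b, b^3 - 7/12a^2 - 1/3ab + 3/2b^2}.

These differ, so the ideals are not equal.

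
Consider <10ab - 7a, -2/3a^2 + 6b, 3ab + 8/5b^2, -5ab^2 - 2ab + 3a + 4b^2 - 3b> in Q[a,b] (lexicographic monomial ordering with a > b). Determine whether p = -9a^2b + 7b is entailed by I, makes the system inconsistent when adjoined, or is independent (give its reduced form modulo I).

-9a^2b + 7b lies in I (it reduces to 0).

First compute the reduced Gröbner basis of I by Buchberger's algorithm.
f_1 = 10ab - 7a, LT = ab.
f_2 = -2/3a^2 + 6b, LT = a^2.
f_3 = 3ab + 8/5b^2, LT = ab.
f_4 = -5ab^2 - 2ab + 3a + 4b^2 - 3b, LT = ab^2.

S(f_1,f_2): lcm = a^2b. S = -7/10a^2 + 9b^2.
  reduce S modulo (f_1, f_2, f_3, f_4):
  remainder 9b^2 - 63/10b ≠ 0; add h_5 = 9b^2 - 63/10b to the basis.

S(f_1,f_3): lcm = ab. S = -7/10a - 8/15b^2.
  reduce S modulo (f_1, f_2, f_3, f_4, h_5):
  remainder -7/10a - 28/75b ≠ 0; add h_6 = -7/10a - 28/75b to the basis.

S(f_1,f_4): lcm = ab^2. S = -11/10ab + 3/5a + 4/5b^2 - 3/5b.
  reduce S modulo (f_1, f_2, f_3, f_4, h_5, h_6):
  remainder 19/375b ≠ 0; add h_7 = 19/375b to the basis.

The other S-polynomials (S(f_2,f_3), S(f_2,f_4), S(f_3,f_4), S(f_1,h_5), S(f_2,h_5), S(f_3,h_5), S(f_4,h_5), S(f_1,h_6), S(f_2,h_6), S(f_3,h_6), S(f_4,h_6), S(h_5,h_6), S(f_1,h_7), S(f_2,h_7), S(f_3,h_7), S(f_4,h_7), S(h_5,h_7), S(h_6,h_7)) all reduce to 0 modulo the current basis, so we have a Gröbner basis.
Inter-reduce: drop elements whose leading term is divisible by another's, tail-reduce, and make monic.
Reduced Gröbner basis: {a, b}.
Label its elements g_1 = a, g_2 = b.

Reduce p = -9a^2b + 7b modulo G:
  leading term a^2b: subtract (-9ab)·g_1 from -9a^2b + 7b → 7b
  leading term b: subtract (7)·g_2 from 7b → 0
  normal form = 0.
Since the normal form is 0, p ∈ I.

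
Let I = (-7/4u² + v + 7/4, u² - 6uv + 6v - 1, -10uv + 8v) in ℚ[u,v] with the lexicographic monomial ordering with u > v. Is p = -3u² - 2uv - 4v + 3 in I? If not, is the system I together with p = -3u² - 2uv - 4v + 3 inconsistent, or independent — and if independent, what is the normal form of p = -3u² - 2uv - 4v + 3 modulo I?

First compute the reduced Gröbner basis of I by Buchberger's algorithm.
f_1 = -7/4u² + v + 7/4, LT = u².
f_2 = u² - 6uv + 6v - 1, LT = u².
f_3 = -10uv + 8v, LT = uv.

S(f_1,f_2): lcm = u². S = 6uv - 46/7v.
  reduce S modulo (f_1, f_2, f_3):
  remainder -62/35v ≠ 0; add h_4 = -62/35v to the basis.

The other S-polynomials (S(f_1,f_3), S(f_2,f_3), S(f_1,h_4), S(f_2,h_4), S(f_3,h_4)) all reduce to 0 modulo the current basis, so we have a Gröbner basis.
Inter-reduce: drop elements whose leading term is divisible by another's, tail-reduce, and make monic.
Reduced Gröbner basis: {u² - 1, v}.
Label its elements g_1 = u² - 1, g_2 = v.

Reduce p = -3u² - 2uv - 4v + 3 modulo G:
  leading term u²: subtract (-3)·g_1 from -3u² - 2uv - 4v + 3 → -2uv - 4v
  leading term uv: subtract (-2u)·g_2 from -2uv - 4v → -4v
  leading term v: subtract (-4)·g_2 from -4v → 0
  normal form = 0.
Since the normal form is 0, p ∈ I.

-3u² - 2uv - 4v + 3 lies in I (it reduces to 0).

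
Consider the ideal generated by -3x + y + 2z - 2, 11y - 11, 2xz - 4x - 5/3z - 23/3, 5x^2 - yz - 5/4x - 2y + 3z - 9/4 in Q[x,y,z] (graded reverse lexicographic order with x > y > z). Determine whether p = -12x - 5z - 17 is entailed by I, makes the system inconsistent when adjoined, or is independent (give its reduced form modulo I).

-12x - 5z - 17 lies in I (it reduces to 0).

First compute the reduced Gröbner basis of I by Buchberger's algorithm.
f_1 = -3x + y + 2z - 2, LT = x.
f_2 = 11y - 11, LT = y.
f_3 = 2xz - 4x - 5/3z - 23/3, LT = xz.
f_4 = 5x^2 - yz - 5/4x - 2y + 3z - 9/4, LT = x^2.

S(f_1,f_2): leading monomials are coprime, so the S-polynomial reduces to 0 (Buchberger's first criterion).
S(f_1,f_3): lcm = xz. S = -1/3yz - 2/3z^2 + 2x + 3/2z + 23/6.
  leading term yz: subtract (-1/33z)·f_2 from -1/3yz - 2/3z^2 + 2x + 3/2z + 23/6 → -2/3z^2 + 2x + 7/6z + 23/6
  leading term z^2: no divisor's leading term divides it; move -2/3z^2 to the remainder.
  leading term x: subtract (-2/3)·f_1 from 2x + 7/6z + 23/6 → 2/3y + 5/2z + 5/2
  leading term y: subtract (2/33)·f_2 from 2/3y + 5/2z + 5/2 → 5/2z + 19/6
  leading term z: no divisor's leading term divides it; move 5/2z to the remainder.
  leading term 1: no divisor's leading term divides it; move 19/6 to the remainder.
  remainder -2/3z^2 + 5/2z + 19/6 ≠ 0; add h_5 = -2/3z^2 + 5/2z + 19/6 to the basis.

S(f_1,f_4): lcm = x^2. S = -1/3xy - 2/3xz + 1/5yz + 11/12x + 2/5y - 3/5z + 9/20.
  leading term xy: subtract (1/9y)·f_1 from -1/3xy - 2/3xz + 1/5yz + 11/12x + 2/5y - 3/5z + 9/20 → -1/9y^2 - 2/3xz - 1/45yz + 11/12x + 28/45y - 3/5z + 9/20
  leading term y^2: subtract (-1/99y)·f_2 from -1/9y^2 - 2/3xz - 1/45yz + 11/12x + 28/45y - 3/5z + 9/20 → -2/3xz - 1/45yz + 11/12x + 23/45y - 3/5z + 9/20
  leading term xz: subtract (2/9z)·f_1 from -2/3xz - 1/45yz + 11/12x + 23/45y - 3/5z + 9/20 → -11/45yz - 4/9z^2 + 11/12x + 23/45y - 7/45z + 9/20
  leading term yz: subtract (-1/45z)·f_2 from -11/45yz - 4/9z^2 + 11/12x + 23/45y - 7/45z + 9/20 → -4/9z^2 + 11/12x + 23/45y - 2/5z + 9/20
  leading term z^2: subtract (2/3)·h_5 from -4/9z^2 + 11/12x + 23/45y - 2/5z + 9/20 → 11/12x + 23/45y - 31/15z - 299/180
  leading term x: subtract (-11/36)·f_1 from 11/12x + 23/45y - 31/15z - 299/180 → 49/60y - 131/90z - 409/180
  leading term y: subtract (49/660)·f_2 from 49/60y - 131/90z - 409/180 → -131/90z - 131/90
  leading term z: no divisor's leading term divides it; move -131/90z to the remainder.
  leading term 1: no divisor's leading term divides it; move -131/90 to the remainder.
  remainder -131/90z - 131/90 ≠ 0; add h_6 = -131/90z - 131/90 to the basis.

S(f_2,f_3): leading monomials are coprime, so the S-polynomial reduces to 0 (Buchberger's first criterion).
S(f_2,f_4): leading monomials are coprime, so the S-polynomial reduces to 0 (Buchberger's first criterion).
S(f_3,f_4): lcm = x^2z. S = 1/5yz^2 - 2x^2 - 7/12xz + 2/5yz - 3/5z^2 - 23/6x + 9/20z.
  leading term yz^2: subtract (1/55z^2)·f_2 from 1/5yz^2 - 2x^2 - 7/12xz + 2/5yz - 3/5z^2 - 23/6x + 9/20z → -2x^2 - 7/12xz + 2/5yz - 2/5z^2 - 23/6x + 9/20z
  leading term x^2: subtract (2/3x)·f_1 from -2x^2 - 7/12xz + 2/5yz - 2/5z^2 - 23/6x + 9/20z → -2/3xy - 23/12xz + 2/5yz - 2/5z^2 - 5/2x + 9/20z
  leading term xy: subtract (2/9y)·f_1 from -2/3xy - 23/12xz + 2/5yz - 2/5z^2 - 5/2x + 9/20z → -2/9y^2 - 23/12xz - 2/45yz - 2/5z^2 - 5/2x + 4/9y + 9/20z
  leading term y^2: subtract (-2/99y)·f_2 from -2/9y^2 - 23/12xz - 2/45yz - 2/5z^2 - 5/2x + 4/9y + 9/20z → -23/12xz - 2/45yz - 2/5z^2 - 5/2x + 2/9y + 9/20z
  leading term xz: subtract (23/36z)·f_1 from -23/12xz - 2/45yz - 2/5z^2 - 5/2x + 2/9y + 9/20z → -41/60yz - 151/90z^2 - 5/2x + 2/9y + 311/180z
  leading term yz: subtract (-41/660z)·f_2 from -41/60yz - 151/90z^2 - 5/2x + 2/9y + 311/180z → -151/90z^2 - 5/2x + 2/9y + 47/45z
  leading term z^2: subtract (151/60)·h_5 from -151/90z^2 - 5/2x + 2/9y + 47/45z → -5/2x + 2/9y - 1889/360z - 2869/360
  leading term x: subtract (5/6)·f_1 from -5/2x + 2/9y - 1889/360z - 2869/360 → -11/18y - 2489/360z - 2269/360
  leading term y: subtract (-1/18)·f_2 from -11/18y - 2489/360z - 2269/360 → -2489/360z - 2489/360
  leading term z: subtract (19/4)·h_6 from -2489/360z - 2489/360 → 0
  remainder 0.

S(f_1,h_5): leading monomials are coprime, so the S-polynomial reduces to 0 (Buchberger's first criterion).
S(f_2,h_5): leading monomials are coprime, so the S-polynomial reduces to 0 (Buchberger's first criterion).
S(f_3,h_5): lcm = xz^2. S = 7/4xz - 5/6z^2 + 19/4x - 23/6z.
  leading term xz: subtract (-7/12z)·f_1 from 7/4xz - 5/6z^2 + 19/4x - 23/6z → 7/12yz + 1/3z^2 + 19/4x - 5z
  leading term yz: subtract (7/132z)·f_2 from 7/12yz + 1/3z^2 + 19/4x - 5z → 1/3z^2 + 19/4x - 53/12z
  leading term z^2: subtract (-1/2)·h_5 from 1/3z^2 + 19/4x - 53/12z → 19/4x - 19/6z + 19/12
  leading term x: subtract (-19/12)·f_1 from 19/4x - 19/6z + 19/12 → 19/12y - 19/12
  leading term y: subtract (19/132)·f_2 from 19/12y - 19/12 → 0
  remainder 0.

S(f_4,h_5): leading monomials are coprime, so the S-polynomial reduces to 0 (Buchberger's first criterion).
S(f_1,h_6): leading monomials are coprime, so the S-polynomial reduces to 0 (Buchberger's first criterion).
S(f_2,h_6): leading monomials are coprime, so the S-polynomial reduces to 0 (Buchberger's first criterion).
S(f_3,h_6): lcm = xz. S = -3x - 5/6z - 23/6.
  leading term x: subtract (1)·f_1 from -3x - 5/6z - 23/6 → -y - 17/6z - 11/6
  leading term y: subtract (-1/11)·f_2 from -y - 17/6z - 11/6 → -17/6z - 17/6
  leading term z: subtract (255/131)·h_6 from -17/6z - 17/6 → 0
  remainder 0.

S(f_4,h_6): leading monomials are coprime, so the S-polynomial reduces to 0 (Buchberger's first criterion).
S(h_5,h_6): lcm = z^2. S = -19/4z - 19/4.
  leading term z: subtract (855/262)·h_6 from -19/4z - 19/4 → 0
  remainder 0.

Every S-polynomial of the final basis reduces to 0, so we have a Gröbner basis.
Inter-reduce: drop elements whose leading term is divisible by another's, tail-reduce, and make monic.
Reduced Gröbner basis: {x + 1, y - 1, z + 1}.
Label its elements g_1 = x + 1, g_2 = y - 1, g_3 = z + 1.

Reduce p = -12x - 5z - 17 modulo G:
  leading term x: subtract (-12)·g_1 from -12x - 5z - 17 → -5z - 5
  leading term z: subtract (-5)·g_3 from -5z - 5 → 0
  normal form = 0.
Since the normal form is 0, p ∈ I.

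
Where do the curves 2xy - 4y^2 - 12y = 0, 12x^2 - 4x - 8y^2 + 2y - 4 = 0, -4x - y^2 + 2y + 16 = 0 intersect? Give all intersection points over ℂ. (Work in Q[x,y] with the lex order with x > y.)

{(2, -2)}

Compute a lex Gröbner basis by Buchberger's algorithm.
f_1 = 2xy - 4y^2 - 12y, LT = xy.
f_2 = 12x^2 - 4x - 8y^2 + 2y - 4, LT = x^2.
f_3 = -4x - y^2 + 2y + 16, LT = x.

S(f_1,f_2): lcm = x^2y. S = -2xy^2 - 17/3xy + 2/3y^3 - 1/6y^2 + 1/3y.
  leading term xy^2: subtract (-y)·f_1 from -2xy^2 - 17/3xy + 2/3y^3 - 1/6y^2 + 1/3y → -17/3xy - 10/3y^3 - 73/6y^2 + 1/3y
  leading term xy: subtract (-17/6)·f_1 from -17/3xy - 10/3y^3 - 73/6y^2 + 1/3y → -10/3y^3 - 47/2y^2 - 101/3y
  leading term y^3: no divisor's leading term divides it; move -10/3y^3 to the remainder.
  leading term y^2: no divisor's leading term divides it; move -47/2y^2 to the remainder.
  leading term y: no divisor's leading term divides it; move -101/3y to the remainder.
  remainder -10/3y^3 - 47/2y^2 - 101/3y ≠ 0; add h_4 = -10/3y^3 - 47/2y^2 - 101/3y to the basis.

S(f_1,f_3): lcm = xy. S = -1/4y^3 - 3/2y^2 - 2y.
  leading term y^3: subtract (3/40)·h_4 from -1/4y^3 - 3/2y^2 - 2y → 21/80y^2 + 21/40y
  leading term y^2: no divisor's leading term divides it; move 21/80y^2 to the remainder.
  leading term y: no divisor's leading term divides it; move 21/40y to the remainder.
  remainder 21/80y^2 + 21/40y ≠ 0; add h_5 = 21/80y^2 + 21/40y to the basis.

S(f_2,f_3): lcm = x^2. S = -1/4xy^2 + 1/2xy + 11/3x - 2/3y^2 + 1/6y - 1/3.
  leading term xy^2: subtract (-1/8y)·f_1 from -1/4xy^2 + 1/2xy + 11/3x - 2/3y^2 + 1/6y - 1/3 → 1/2xy + 11/3x - 1/2y^3 - 13/6y^2 + 1/6y - 1/3
  leading term xy: subtract (1/4)·f_1 from 1/2xy + 11/3x - 1/2y^3 - 13/6y^2 + 1/6y - 1/3 → 11/3x - 1/2y^3 - 7/6y^2 + 19/6y - 1/3
  leading term x: subtract (-11/12)·f_3 from 11/3x - 1/2y^3 - 7/6y^2 + 19/6y - 1/3 → -1/2y^3 - 25/12y^2 + 5y + 43/3
  leading term y^3: subtract (3/20)·h_4 from -1/2y^3 - 25/12y^2 + 5y + 43/3 → 173/120y^2 + 201/20y + 43/3
  leading term y^2: subtract (346/63)·h_5 from 173/120y^2 + 201/20y + 43/3 → 43/6y + 43/3
  leading term y: no divisor's leading term divides it; move 43/6y to the remainder.
  leading term 1: no divisor's leading term divides it; move 43/3 to the remainder.
  remainder 43/6y + 43/3 ≠ 0; add h_6 = 43/6y + 43/3 to the basis.

The other S-polynomials (S(f_1,h_4), S(f_2,h_4), S(f_3,h_4), S(f_1,h_5), S(f_2,h_5), S(f_3,h_5), S(h_4,h_5), S(f_1,h_6), S(f_2,h_6), S(f_3,h_6), S(h_4,h_6), S(h_5,h_6)) all reduce to 0 modulo the current basis, so we have a Gröbner basis.
Inter-reduce: drop elements whose leading term is divisible by another's, tail-reduce, and make monic.
Reduced Gröbner basis: {x - 2, y + 2}.

Elimination: the polynomial y + 2 lies in the elimination ideal for y, so y ∈ {-2}. For each such y, the remaining basis elements (now univariate) give the rest of the solution.
  y = -2: the earlier basis element becomes x - 2 = 0, giving x = 2 — point (2, -2).
Substituting each solution back into the original system confirms all equations vanish.
Zero-dimensionality of the ideal guarantees finitely many solutions over ℂ.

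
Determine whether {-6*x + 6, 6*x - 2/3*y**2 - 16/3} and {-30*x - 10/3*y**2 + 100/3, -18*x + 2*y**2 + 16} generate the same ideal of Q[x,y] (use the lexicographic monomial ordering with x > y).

Equality of ideals is decidable: compute both reduced Gröbner bases (unique for the ordering) and check whether they agree.
Buchberger on the first generating set:
f_1 = -6*x + 6, LT = x.
f_2 = 6*x - 2/3*y**2 - 16/3, LT = x.

S(f_1,f_2): lcm = x. S = 1/9*y**2 - 1/9.
  leading term y**2: no divisor's leading term divides it; move 1/9*y**2 to the remainder.
  leading term 1: no divisor's leading term divides it; move -1/9 to the remainder.
  remainder 1/9*y**2 - 1/9 ≠ 0; add g_3 = 1/9*y**2 - 1/9 to the basis.

The other S-polynomials (S(f_1,g_3), S(f_2,g_3)) all reduce to 0 modulo the current basis, so we have a Gröbner basis.
Inter-reduce: drop elements whose leading term is divisible by another's, tail-reduce, and make monic.
Reduced Gröbner basis: {x - 1, y**2 - 1}.

Buchberger on the second generating set:
h_1 = -30*x - 10/3*y**2 + 100/3, LT = x.
h_2 = -18*x + 2*y**2 + 16, LT = x.

S(h_1,h_2): lcm = x. S = 2/9*y**2 - 2/9.
  leading term y**2: no divisor's leading term divides it; move 2/9*y**2 to the remainder.
  leading term 1: no divisor's leading term divides it; move -2/9 to the remainder.
  remainder 2/9*y**2 - 2/9 ≠ 0; add k_3 = 2/9*y**2 - 2/9 to the basis.

The other S-polynomials (S(h_1,k_3), S(h_2,k_3)) all reduce to 0 modulo the current basis, so we have a Gröbner basis.
Inter-reduce: drop elements whose leading term is divisible by another's, tail-reduce, and make monic.
Reduced Gröbner basis: {x - 1, y**2 - 1}.

Same reduced basis, so the two generating sets span the same ideal.

Yes, the ideals are equal.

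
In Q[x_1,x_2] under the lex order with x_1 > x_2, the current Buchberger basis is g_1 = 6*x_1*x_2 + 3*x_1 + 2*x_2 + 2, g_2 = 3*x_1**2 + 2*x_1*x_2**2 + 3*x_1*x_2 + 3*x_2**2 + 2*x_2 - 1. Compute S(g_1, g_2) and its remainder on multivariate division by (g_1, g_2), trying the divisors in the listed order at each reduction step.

lcm(LM(g_1), LM(g_2)) = x_1**2*x_2.
S = (lcm/LT(g_1))·g_1 − (lcm/LT(g_2))·g_2 = 1/2*x_1**2 - 2/3*x_1*x_2**3 - x_1*x_2**2 + 1/3*x_1*x_2 + 1/3*x_1 - x_2**3 - 2/3*x_2**2 + 1/3*x_2.
Reduce S modulo (g_1, g_2) in that order:
  leading term x_1**2: subtract (1/6)·g_2 from 1/2*x_1**2 - 2/3*x_1*x_2**3 - x_1*x_2**2 + 1/3*x_1*x_2 + 1/3*x_1 - x_2**3 - 2/3*x_2**2 + 1/3*x_2 → -2/3*x_1*x_2**3 - 4/3*x_1*x_2**2 - 1/6*x_1*x_2 + 1/3*x_1 - x_2**3 - 7/6*x_2**2 + 1/6
  leading term x_1*x_2**3: subtract (-1/9*x_2**2)·g_1 from -2/3*x_1*x_2**3 - 4/3*x_1*x_2**2 - 1/6*x_1*x_2 + 1/3*x_1 - x_2**3 - 7/6*x_2**2 + 1/6 → -x_1*x_2**2 - 1/6*x_1*x_2 + 1/3*x_1 - 7/9*x_2**3 - 17/18*x_2**2 + 1/6
  leading term x_1*x_2**2: subtract (-1/6*x_2)·g_1 from -x_1*x_2**2 - 1/6*x_1*x_2 + 1/3*x_1 - 7/9*x_2**3 - 17/18*x_2**2 + 1/6 → 1/3*x_1*x_2 + 1/3*x_1 - 7/9*x_2**3 - 11/18*x_2**2 + 1/3*x_2 + 1/6
  leading term x_1*x_2: subtract (1/18)·g_1 from 1/3*x_1*x_2 + 1/3*x_1 - 7/9*x_2**3 - 11/18*x_2**2 + 1/3*x_2 + 1/6 → 1/6*x_1 - 7/9*x_2**3 - 11/18*x_2**2 + 2/9*x_2 + 1/18
  leading term x_1: no divisor's leading term divides it; move 1/6*x_1 to the remainder.
  leading term x_2**3: no divisor's leading term divides it; move -7/9*x_2**3 to the remainder.
  leading term x_2**2: no divisor's leading term divides it; move -11/18*x_2**2 to the remainder.
  leading term x_2: no divisor's leading term divides it; move 2/9*x_2 to the remainder.
  leading term 1: no divisor's leading term divides it; move 1/18 to the remainder.
The remainder 1/6*x_1 - 7/9*x_2**3 - 11/18*x_2**2 + 2/9*x_2 + 1/18 is nonzero, so it would be added as the next basis element.

S(g_1, g_2) = 1/2*x_1**2 - 2/3*x_1*x_2**3 - x_1*x_2**2 + 1/3*x_1*x_2 + 1/3*x_1 - x_2**3 - 2/3*x_2**2 + 1/3*x_2; remainder on division = 1/6*x_1 - 7/9*x_2**3 - 11/18*x_2**2 + 2/9*x_2 + 1/18.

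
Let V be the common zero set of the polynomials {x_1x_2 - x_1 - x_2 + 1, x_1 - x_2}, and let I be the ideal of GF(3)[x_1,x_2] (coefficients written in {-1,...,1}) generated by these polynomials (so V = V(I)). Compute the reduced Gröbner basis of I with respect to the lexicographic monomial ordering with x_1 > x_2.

The reduced Gröbner basis is the canonical form of the ideal for this ordering.

f_1 = x_1x_2 - x_1 - x_2 + 1, LT = x_1x_2.
f_2 = x_1 - x_2, LT = x_1.

S(f_1,f_2): lcm = x_1x_2. S = -x_1 + x_2^{2} - x_2 + 1.
  leading term x_1: subtract (-1)·f_2 from -x_1 + x_2^{2} - x_2 + 1 → x_2^{2} + x_2 + 1
  leading term x_2^{2}: no divisor's leading term divides it; move x_2^{2} to the remainder.
  leading term x_2: no divisor's leading term divides it; move x_2 to the remainder.
  leading term 1: no divisor's leading term divides it; move 1 to the remainder.
  remainder x_2^{2} + x_2 + 1 ≠ 0; add g_3 = x_2^{2} + x_2 + 1 to the basis.

The other S-polynomials (S(f_1,g_3), S(f_2,g_3)) all reduce to 0 modulo the current basis, so we have a Gröbner basis.
Inter-reduce: drop elements whose leading term is divisible by another's, tail-reduce, and make monic.

G = {x_1 - x_2, x_2^{2} + x_2 + 1}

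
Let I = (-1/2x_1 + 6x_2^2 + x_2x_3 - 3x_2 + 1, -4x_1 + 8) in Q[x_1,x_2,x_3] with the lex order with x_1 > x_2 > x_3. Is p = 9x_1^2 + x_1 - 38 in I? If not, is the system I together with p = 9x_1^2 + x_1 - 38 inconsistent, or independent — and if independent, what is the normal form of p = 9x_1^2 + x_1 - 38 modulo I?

9x_1^2 + x_1 - 38 lies in I (it reduces to 0).

First compute the reduced Gröbner basis of I by Buchberger's algorithm.
f_1 = -1/2x_1 + 6x_2^2 + x_2x_3 - 3x_2 + 1, LT = x_1.
f_2 = -4x_1 + 8, LT = x_1.

S(f_1,f_2): lcm = x_1. S = -12x_2^2 - 2x_2x_3 + 6x_2.
  leading term x_2^2: no divisor's leading term divides it; move -12x_2^2 to the remainder.
  leading term x_2x_3: no divisor's leading term divides it; move -2x_2x_3 to the remainder.
  leading term x_2: no divisor's leading term divides it; move 6x_2 to the remainder.
  remainder -12x_2^2 - 2x_2x_3 + 6x_2 ≠ 0; add h_3 = -12x_2^2 - 2x_2x_3 + 6x_2 to the basis.

The other S-polynomials (S(f_1,h_3), S(f_2,h_3)) all reduce to 0 modulo the current basis, so we have a Gröbner basis.
Inter-reduce: drop elements whose leading term is divisible by another's, tail-reduce, and make monic.
Reduced Gröbner basis: {x_1 - 2, x_2^2 + 1/6x_2x_3 - 1/2x_2}.
Label its elements g_1 = x_1 - 2, g_2 = x_2^2 + 1/6x_2x_3 - 1/2x_2.

Reduce p = 9x_1^2 + x_1 - 38 modulo G:
  leading term x_1^2: subtract (9x_1)·g_1 from 9x_1^2 + x_1 - 38 → 19x_1 - 38
  leading term x_1: subtract (19)·g_1 from 19x_1 - 38 → 0
  normal form = 0.
Since the normal form is 0, p ∈ I.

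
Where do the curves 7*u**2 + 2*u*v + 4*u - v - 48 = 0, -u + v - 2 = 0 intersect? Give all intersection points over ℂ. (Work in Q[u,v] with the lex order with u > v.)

Compute a lex Gröbner basis by Buchberger's algorithm.
f_1 = 7*u**2 + 2*u*v + 4*u - v - 48, LT = u**2.
f_2 = -u + v - 2, LT = u.

S(f_1,f_2): lcm = u**2. S = 9/7*u*v - 10/7*u - 1/7*v - 48/7.
  leading term u*v: subtract (-9/7*v)·f_2 from 9/7*u*v - 10/7*u - 1/7*v - 48/7 → -10/7*u + 9/7*v**2 - 19/7*v - 48/7
  leading term u: subtract (10/7)·f_2 from -10/7*u + 9/7*v**2 - 19/7*v - 48/7 → 9/7*v**2 - 29/7*v - 4
  leading term v**2: no divisor's leading term divides it; move 9/7*v**2 to the remainder.
  leading term v: no divisor's leading term divides it; move -29/7*v to the remainder.
  leading term 1: no divisor's leading term divides it; move -4 to the remainder.
  remainder 9/7*v**2 - 29/7*v - 4 ≠ 0; add h_3 = 9/7*v**2 - 29/7*v - 4 to the basis.

The other S-polynomials (S(f_1,h_3), S(f_2,h_3)) all reduce to 0 modulo the current basis, so we have a Gröbner basis.
Inter-reduce: drop elements whose leading term is divisible by another's, tail-reduce, and make monic.
Reduced Gröbner basis: {u - v + 2, v**2 - 29/9*v - 28/9}.

A lex Gröbner basis eliminates variables successively. Here v**2 - 29/9*v - 28/9 depends only on v, with roots {-7/9, 4}; lifting each root through the earlier basis elements recovers the full solutions.
  v = -7/9: the earlier basis element becomes u + 25/9 = 0, giving u = -25/9 — point (-25/9, -7/9).
  v = 4: the earlier basis element becomes u - 2 = 0, giving u = 2 — point (2, 4).
A lex Gröbner basis triangularizes the system, enabling back-substitution.

{(-25/9, -7/9), (2, 4)}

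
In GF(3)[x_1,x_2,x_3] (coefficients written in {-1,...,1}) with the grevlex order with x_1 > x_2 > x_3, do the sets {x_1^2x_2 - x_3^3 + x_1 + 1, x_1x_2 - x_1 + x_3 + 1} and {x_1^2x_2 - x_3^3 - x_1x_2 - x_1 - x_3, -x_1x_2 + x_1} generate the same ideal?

Two ideals are equal iff their reduced Gröbner bases coincide (the reduced basis is unique for a fixed ordering).
Buchberger on the first generating set:
f_1 = x_1^2x_2 - x_3^3 + x_1 + 1, LT = x_1^2x_2.
f_2 = x_1x_2 - x_1 + x_3 + 1, LT = x_1x_2.

S(f_1,f_2): lcm = x_1^2x_2. S = -x_3^3 + x_1^2 - x_1x_3 + 1.
  leading term x_3^3: no divisor's leading term divides it; move -x_3^3 to the remainder.
  leading term x_1^2: no divisor's leading term divides it; move x_1^2 to the remainder.
  leading term x_1x_3: no divisor's leading term divides it; move -x_1x_3 to the remainder.
  leading term 1: no divisor's leading term divides it; move 1 to the remainder.
  remainder -x_3^3 + x_1^2 - x_1x_3 + 1 ≠ 0; add g_3 = -x_3^3 + x_1^2 - x_1x_3 + 1 to the basis.

The other S-polynomials (S(f_1,g_3), S(f_2,g_3)) all reduce to 0 modulo the current basis, so we have a Gröbner basis.
Inter-reduce: drop elements whose leading term is divisible by another's, tail-reduce, and make monic.
Reduced Gröbner basis: {x_3^3 - x_1^2 + x_1x_3 - 1, x_1x_2 - x_1 + x_3 + 1}.

Buchberger on the second generating set:
h_1 = x_1^2x_2 - x_3^3 - x_1x_2 - x_1 - x_3, LT = x_1^2x_2.
h_2 = -x_1x_2 + x_1, LT = x_1x_2.

S(h_1,h_2): lcm = x_1^2x_2. S = -x_3^3 + x_1^2 - x_1x_2 - x_1 - x_3.
  leading term x_3^3: no divisor's leading term divides it; move -x_3^3 to the remainder.
  leading term x_1^2: no divisor's leading term divides it; move x_1^2 to the remainder.
  leading term x_1x_2: subtract (1)·h_2 from -x_1x_2 - x_1 - x_3 → x_1 - x_3
  leading term x_1: no divisor's leading term divides it; move x_1 to the remainder.
  leading term x_3: no divisor's leading term divides it; move -x_3 to the remainder.
  remainder -x_3^3 + x_1^2 + x_1 - x_3 ≠ 0; add k_3 = -x_3^3 + x_1^2 + x_1 - x_3 to the basis.

The other S-polynomials (S(h_1,k_3), S(h_2,k_3)) all reduce to 0 modulo the current basis, so we have a Gröbner basis.
Inter-reduce: drop elements whose leading term is divisible by another's, tail-reduce, and make monic.
Reduced Gröbner basis: {x_3^3 - x_1^2 - x_1 + x_3, x_1x_2 - x_1}.

Since the reduced bases disagree, the two ideals are not the same.

No, the ideals differ.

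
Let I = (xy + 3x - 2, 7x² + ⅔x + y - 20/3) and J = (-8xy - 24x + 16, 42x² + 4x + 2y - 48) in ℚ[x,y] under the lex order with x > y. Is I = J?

Two ideals are equal iff their reduced Gröbner bases coincide (the reduced basis is unique for a fixed ordering).
Buchberger on the first generating set:
f_1 = xy + 3x - 2, LT = xy.
f_2 = 7x² + ⅔x + y - 20/3, LT = x².

S(f_1,f_2): lcm = x²y. S = 3x² - 2/21xy - 2x - 1/7y² + 20/21y.
  reduce S modulo (f_1, f_2):
  remainder -2x - 1/7y² + 11/21y + 8/3 ≠ 0; add g_3 = -2x - 1/7y² + 11/21y + 8/3 to the basis.

S(f_1,g_3): lcm = xy. S = 3x - 1/14y³ + 11/42y² + 4/3y - 2.
  reduce S modulo (f_1, f_2, g_3):
  remainder -1/14y³ + 1/21y² + 89/42y + 2 ≠ 0; add g_4 = -1/14y³ + 1/21y² + 89/42y + 2 to the basis.

The other S-polynomials (S(f_2,g_3), S(f_1,g_4), S(f_2,g_4), S(g_3,g_4)) all reduce to 0 modulo the current basis, so we have a Gröbner basis.
Inter-reduce: drop elements whose leading term is divisible by another's, tail-reduce, and make monic.
Reduced Gröbner basis: {x + 1/14y² - 11/42y - 4/3, y³ - ⅔y² - 89/3y - 28}.

Buchberger on the second generating set:
h_1 = -8xy - 24x + 16, LT = xy.
h_2 = 42x² + 4x + 2y - 48, LT = x².

S(h_1,h_2): lcm = x²y. S = 3x² - 2/21xy - 2x - 1/21y² + 8/7y.
  reduce S modulo (h_1, h_2):
  remainder -2x - 1/21y² + y + 68/21 ≠ 0; add k_3 = -2x - 1/21y² + y + 68/21 to the basis.

S(h_1,k_3): lcm = xy. S = 3x - 1/42y³ + ½y² + 34/21y - 2.
  reduce S modulo (h_1, h_2, k_3):
  remainder -1/42y³ + 3/7y² + 131/42y + 20/7 ≠ 0; add k_4 = -1/42y³ + 3/7y² + 131/42y + 20/7 to the basis.

The other S-polynomials (S(h_2,k_3), S(h_1,k_4), S(h_2,k_4), S(k_3,k_4)) all reduce to 0 modulo the current basis, so we have a Gröbner basis.
Inter-reduce: drop elements whose leading term is divisible by another's, tail-reduce, and make monic.
Reduced Gröbner basis: {x + 1/42y² - ½y - 34/21, y³ - 18y² - 131y - 120}.

The bases are distinct; the ideals are different.

No, the ideals differ.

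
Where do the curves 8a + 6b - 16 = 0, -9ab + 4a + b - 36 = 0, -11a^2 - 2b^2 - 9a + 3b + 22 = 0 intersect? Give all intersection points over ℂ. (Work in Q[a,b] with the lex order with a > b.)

Compute a lex Gröbner basis by Buchberger's algorithm.
f_1 = 8a + 6b - 16, LT = a.
f_2 = -9ab + 4a + b - 36, LT = ab.
f_3 = -11a^2 - 9a - 2b^2 + 3b + 22, LT = a^2.

S(f_1,f_2): lcm = ab. S = 4/9a + 3/4b^2 - 17/9b - 4.
  leading term a: subtract (1/18)·f_1 from 4/9a + 3/4b^2 - 17/9b - 4 → 3/4b^2 - 20/9b - 28/9
  leading term b^2: no divisor's leading term divides it; move 3/4b^2 to the remainder.
  leading term b: no divisor's leading term divides it; move -20/9b to the remainder.
  leading term 1: no divisor's leading term divides it; move -28/9 to the remainder.
  remainder 3/4b^2 - 20/9b - 28/9 ≠ 0; add h_4 = 3/4b^2 - 20/9b - 28/9 to the basis.

S(f_1,f_3): lcm = a^2. S = 3/4ab - 31/11a - 2/11b^2 + 3/11b + 2.
  leading term ab: subtract (3/32b)·f_1 from 3/4ab - 31/11a - 2/11b^2 + 3/11b + 2 → -31/11a - 131/176b^2 + 39/22b + 2
  leading term a: subtract (-31/88)·f_1 from -31/11a - 131/176b^2 + 39/22b + 2 → -131/176b^2 + 171/44b - 40/11
  leading term b^2: subtract (-131/132)·h_4 from -131/176b^2 + 171/44b - 40/11 → 1997/1188b - 1997/297
  leading term b: no divisor's leading term divides it; move 1997/1188b to the remainder.
  leading term 1: no divisor's leading term divides it; move -1997/297 to the remainder.
  remainder 1997/1188b - 1997/297 ≠ 0; add h_5 = 1997/1188b - 1997/297 to the basis.

The other S-polynomials (S(f_2,f_3), S(f_1,h_4), S(f_2,h_4), S(f_3,h_4), S(f_1,h_5), S(f_2,h_5), S(f_3,h_5), S(h_4,h_5)) all reduce to 0 modulo the current basis, so we have a Gröbner basis.
Inter-reduce: drop elements whose leading term is divisible by another's, tail-reduce, and make monic.
Reduced Gröbner basis: {a + 1, b - 4}.

The lex basis is triangular: the last element involves only b. Solving b - 4 = 0 gives b ∈ {4}; substituting each value into the earlier elements determines the remaining variables.
  b = 4: the earlier basis element becomes a + 1 = 0, giving a = -1 — point (-1, 4).
A lex Gröbner basis triangularizes the system, enabling back-substitution.

{(-1, 4)}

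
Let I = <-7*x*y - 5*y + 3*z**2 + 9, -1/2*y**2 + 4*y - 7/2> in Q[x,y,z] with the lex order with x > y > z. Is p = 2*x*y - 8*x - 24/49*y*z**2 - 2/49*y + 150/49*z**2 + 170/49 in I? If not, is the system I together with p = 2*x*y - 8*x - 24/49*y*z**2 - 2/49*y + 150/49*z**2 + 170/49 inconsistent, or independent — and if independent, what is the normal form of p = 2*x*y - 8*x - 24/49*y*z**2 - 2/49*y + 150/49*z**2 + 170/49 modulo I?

First compute the reduced Gröbner basis of I by Buchberger's algorithm.
f_1 = -7*x*y - 5*y + 3*z**2 + 9, LT = x*y.
f_2 = -1/2*y**2 + 4*y - 7/2, LT = y**2.

S(f_1,f_2): lcm = x*y**2. S = 8*x*y - 7*x + 5/7*y**2 - 3/7*y*z**2 - 9/7*y.
  reduce S modulo (f_1, f_2):
  remainder -7*x - 3/7*y*z**2 - 9/7*y + 24/7*z**2 + 37/7 ≠ 0; add h_3 = -7*x - 3/7*y*z**2 - 9/7*y + 24/7*z**2 + 37/7 to the basis.

The other S-polynomials (S(f_1,h_3), S(f_2,h_3)) all reduce to 0 modulo the current basis, so we have a Gröbner basis.
Inter-reduce: drop elements whose leading term is divisible by another's, tail-reduce, and make monic.
Reduced Gröbner basis: {x + 3/49*y*z**2 + 9/49*y - 24/49*z**2 - 37/49, y**2 - 8*y + 7}.
Label its elements g_1 = x + 3/49*y*z**2 + 9/49*y - 24/49*z**2 - 37/49, g_2 = y**2 - 8*y + 7.

Reduce p = 2*x*y - 8*x - 24/49*y*z**2 - 2/49*y + 150/49*z**2 + 170/49 modulo G:
  leading term x*y: subtract (2*y)·g_1 from 2*x*y - 8*x - 24/49*y*z**2 - 2/49*y + 150/49*z**2 + 170/49 → -8*x - 6/49*y**2*z**2 - 18/49*y**2 + 24/49*y*z**2 + 72/49*y + 150/49*z**2 + 170/49
  leading term x: subtract (-8)·g_1 from -8*x - 6/49*y**2*z**2 - 18/49*y**2 + 24/49*y*z**2 + 72/49*y + 150/49*z**2 + 170/49 → -6/49*y**2*z**2 - 18/49*y**2 + 48/49*y*z**2 + 144/49*y - 6/7*z**2 - 18/7
  leading term y**2*z**2: subtract (-6/49*z**2)·g_2 from -6/49*y**2*z**2 - 18/49*y**2 + 48/49*y*z**2 + 144/49*y - 6/7*z**2 - 18/7 → -18/49*y**2 + 144/49*y - 18/7
  leading term y**2: subtract (-18/49)·g_2 from -18/49*y**2 + 144/49*y - 18/7 → 0
  normal form = 0.
Since the normal form is 0, p ∈ I.

2*x*y - 8*x - 24/49*y*z**2 - 2/49*y + 150/49*z**2 + 170/49 lies in I (it reduces to 0).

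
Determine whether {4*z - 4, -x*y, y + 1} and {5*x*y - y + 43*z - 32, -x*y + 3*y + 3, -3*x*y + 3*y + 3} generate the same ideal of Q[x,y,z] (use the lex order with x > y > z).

No, the ideals differ.

Since reduced Gröbner bases are canonical representatives of ideals under a given ordering, it suffices to compute and compare them.
Buchberger on the first generating set:
f_1 = 4*z - 4, LT = z.
f_2 = -x*y, LT = x*y.
f_3 = y + 1, LT = y.

S(f_2,f_3): lcm = x*y. S = -x.
  reduce S modulo (f_1, f_2, f_3):
  remainder -x ≠ 0; add g_4 = -x to the basis.

The other S-polynomials (S(f_1,f_2), S(f_1,f_3), S(f_1,g_4), S(f_2,g_4), S(f_3,g_4)) all reduce to 0 modulo the current basis, so we have a Gröbner basis.
Inter-reduce: drop elements whose leading term is divisible by another's, tail-reduce, and make monic.
Reduced Gröbner basis: {x, y + 1, z - 1}.

Buchberger on the second generating set:
h_1 = 5*x*y - y + 43*z - 32, LT = x*y.
h_2 = -x*y + 3*y + 3, LT = x*y.
h_3 = -3*x*y + 3*y + 3, LT = x*y.

S(h_1,h_2): lcm = x*y. S = 14/5*y + 43/5*z - 17/5.
  reduce S modulo (h_1, h_2, h_3):
  remainder 14/5*y + 43/5*z - 17/5 ≠ 0; add k_4 = 14/5*y + 43/5*z - 17/5 to the basis.

S(h_1,h_3): lcm = x*y. S = 4/5*y + 43/5*z - 27/5.
  reduce S modulo (h_1, h_2, h_3, k_4):
  remainder 43/7*z - 31/7 ≠ 0; add k_5 = 43/7*z - 31/7 to the basis.

S(h_1,k_4): lcm = x*y. S = -43/14*x*z + 17/14*x - 1/5*y + 43/5*z - 32/5.
  reduce S modulo (h_1, h_2, h_3, k_4, k_5):
  remainder -x ≠ 0; add k_6 = -x to the basis.

The other S-polynomials (S(h_2,h_3), S(h_2,k_4), S(h_3,k_4), S(h_1,k_5), S(h_2,k_5), S(h_3,k_5), S(k_4,k_5), S(h_1,k_6), S(h_2,k_6), S(h_3,k_6), S(k_4,k_6), S(k_5,k_6)) all reduce to 0 modulo the current basis, so we have a Gröbner basis.
Inter-reduce: drop elements whose leading term is divisible by another's, tail-reduce, and make monic.
Reduced Gröbner basis: {x, y + 1, z - 31/43}.

These differ, so the ideals are not equal.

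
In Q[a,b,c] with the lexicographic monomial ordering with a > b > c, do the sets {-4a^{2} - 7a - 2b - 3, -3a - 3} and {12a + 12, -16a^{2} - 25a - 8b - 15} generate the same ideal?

Since reduced Gröbner bases are canonical representatives of ideals under a given ordering, it suffices to compute and compare them.
Buchberger on the first generating set:
f_1 = -4a^{2} - 7a - 2b - 3, LT = a^{2}.
f_2 = -3a - 3, LT = a.

S(f_1,f_2): lcm = a^{2}. S = \tfrac{3}{4}a + \tfrac{1}{2}b + \tfrac{3}{4}.
  leading term a: subtract (-\tfrac{1}{4})·f_2 from \tfrac{3}{4}a + \tfrac{1}{2}b + \tfrac{3}{4} → \tfrac{1}{2}b
  leading term b: no divisor's leading term divides it; move \tfrac{1}{2}b to the remainder.
  remainder \tfrac{1}{2}b ≠ 0; add g_3 = \tfrac{1}{2}b to the basis.

The other S-polynomials (S(f_1,g_3), S(f_2,g_3)) all reduce to 0 modulo the current basis, so we have a Gröbner basis.
Inter-reduce: drop elements whose leading term is divisible by another's, tail-reduce, and make monic.
Reduced Gröbner basis: {a + 1, b}.

Buchberger on the second generating set:
h_1 = 12a + 12, LT = a.
h_2 = -16a^{2} - 25a - 8b - 15, LT = a^{2}.

S(h_1,h_2): lcm = a^{2}. S = -\tfrac{9}{16}a - \tfrac{1}{2}b - \tfrac{15}{16}.
  leading term a: subtract (-\tfrac{3}{64})·h_1 from -\tfrac{9}{16}a - \tfrac{1}{2}b - \tfrac{15}{16} → -\tfrac{1}{2}b - \tfrac{3}{8}
  leading term b: no divisor's leading term divides it; move -\tfrac{1}{2}b to the remainder.
  leading term 1: no divisor's leading term divides it; move -\tfrac{3}{8} to the remainder.
  remainder -\tfrac{1}{2}b - \tfrac{3}{8} ≠ 0; add k_3 = -\tfrac{1}{2}b - \tfrac{3}{8} to the basis.

The other S-polynomials (S(h_1,k_3), S(h_2,k_3)) all reduce to 0 modulo the current basis, so we have a Gröbner basis.
Inter-reduce: drop elements whose leading term is divisible by another's, tail-reduce, and make monic.
Reduced Gröbner basis: {a + 1, b + \tfrac{3}{4}}.

Since the reduced bases disagree, the two ideals are not the same.

No, the ideals differ.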